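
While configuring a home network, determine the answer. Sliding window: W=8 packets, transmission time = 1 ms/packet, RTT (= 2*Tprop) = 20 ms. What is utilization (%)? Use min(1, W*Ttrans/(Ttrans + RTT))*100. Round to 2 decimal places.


Given: W = 8, Ttrans = 1 ms, RTT = 20 ms (= 2 * Tprop, Tprop = 10 ms)
Cycle time = Ttrans + RTT = 1 + 20 = 21 ms (first packet sent until its ACK returns)
W * Ttrans = 8 * 1 = 8 ms of sending per cycle
W * Ttrans / (Ttrans + RTT) = 8 / 21 = 0.380952
U = min(1, 0.380952) = 0.380952
U% = 38.10%

38.10


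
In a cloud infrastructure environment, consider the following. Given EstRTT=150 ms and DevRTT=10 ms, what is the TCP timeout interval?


Given: EstRTT = 150 ms, DevRTT = 10 ms
Timeout = EstRTT + 4 * DevRTT
4 * DevRTT = 4 * 10 = 40
Timeout = 150 + 40 = 190 ms

190


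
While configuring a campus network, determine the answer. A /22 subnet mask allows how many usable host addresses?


Given: subnet mask /22
Host bits = 32 - 22 = 10
Total addresses = 2^10 = 1024
Usable hosts = 1024 - 2 (network + broadcast) = 1022

1022


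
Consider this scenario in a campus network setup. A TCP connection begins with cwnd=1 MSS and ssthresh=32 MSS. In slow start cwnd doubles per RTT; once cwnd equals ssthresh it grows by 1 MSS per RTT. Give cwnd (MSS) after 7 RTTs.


RTT 0: cwnd = 1 MSS (initial)
RTT 1: cwnd = 2 MSS (slow start, doubled)
RTT 2: cwnd = 4 MSS (slow start, doubled)
RTT 3: cwnd = 8 MSS (slow start, doubled)
RTT 4: cwnd = 16 MSS (slow start, doubled)
RTT 5: cwnd = 32 MSS (slow start, doubled)
RTT 6: cwnd = 33 MSS (congestion avoidance, +1)
RTT 7: cwnd = 34 MSS (congestion avoidance, +1)

34


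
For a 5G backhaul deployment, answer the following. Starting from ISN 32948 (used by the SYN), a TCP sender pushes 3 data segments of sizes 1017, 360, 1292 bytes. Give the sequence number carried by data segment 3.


The SYN occupies sequence number ISN = 32948, so the first data byte is ISN + 1 = 32949.
SEQ of data segment i = (ISN + 1) + sum of payload sizes of segments 1..i-1.
Segment 1: SEQ = 32949, payload = 1017 bytes
Segment 2: SEQ = 33966, payload = 360 bytes
Segment 3: SEQ = 34326, payload = 1292 bytes
SEQ of segment 3 = 32949 + 1017 + 360 = 34326

34326


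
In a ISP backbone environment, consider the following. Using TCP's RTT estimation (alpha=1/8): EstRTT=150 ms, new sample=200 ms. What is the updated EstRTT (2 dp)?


Given: EstRTT = 150 ms, SampleRTT = 200 ms, alpha = 1/8
New EstRTT = (1 - alpha) * EstRTT + alpha * SampleRTT
(7/8) * 150 = 131.25
(1/8) * 200 = 25
New EstRTT = 131.25 + 25 = 156.25 ms -> 156.25 ms (2 dp)

156.25


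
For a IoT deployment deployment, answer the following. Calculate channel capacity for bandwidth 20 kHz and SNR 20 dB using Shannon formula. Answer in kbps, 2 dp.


Given: B = 20 kHz, SNR = 20 dB
SNR linear = 10^(20/10) = 100
1 + SNR = 101
log2(101) = 6.6582114828
C = 20 * 1000 * 6.6582114828 = 133164.2297 bps
C = 133.164230 kbps -> 133.16 kbps (2 dp)

133.16


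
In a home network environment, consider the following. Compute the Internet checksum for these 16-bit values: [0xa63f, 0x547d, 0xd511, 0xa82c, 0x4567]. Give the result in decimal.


Given words: [0xa63f, 0x547d, 0xd511, 0xa82c, 0x4567]
Step 1: Sum all words
Raw sum = 42559 + 21629 + 54545 + 43052 + 17767 = 179552
Step 2: Fold carry: (48480 + 2) = 48482
One's complement = ~48482 & 0xFFFF = 17053

17053


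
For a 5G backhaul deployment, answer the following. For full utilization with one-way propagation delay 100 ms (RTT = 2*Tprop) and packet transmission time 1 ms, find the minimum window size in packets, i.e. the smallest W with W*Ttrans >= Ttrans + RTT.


Given: Ttrans = 1 ms, RTT = 200 ms (= 2 * Tprop, Tprop = 100 ms)
Time until first ACK returns = Ttrans + RTT = 1 + 200 = 201 ms
Need W * Ttrans >= Ttrans + RTT  ->  W >= (Ttrans + RTT) / Ttrans
(Ttrans + RTT) / Ttrans = 201 / 1 = 201
W_min = ceil(201) = 201

201


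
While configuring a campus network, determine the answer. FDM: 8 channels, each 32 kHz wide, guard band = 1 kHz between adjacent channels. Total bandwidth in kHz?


Given: 8 channels, 32 kHz each, guard = 1 kHz
Channel bandwidth = 8 * 32 = 256 kHz
Guard bands = 7 gaps * 1 kHz = 7 kHz
Total = 256 + 7 = 263 kHz

263


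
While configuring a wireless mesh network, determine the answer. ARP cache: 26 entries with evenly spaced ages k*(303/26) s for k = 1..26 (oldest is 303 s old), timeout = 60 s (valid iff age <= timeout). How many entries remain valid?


Ages are k * 303/26 s for k = 1..26 (spacing = 11.6538 s).
Entry k is valid iff k * 303/26 <= 60 iff k <= 26 * 60 / 303 = 5.1485
n_valid = floor(5.1485) = 5
(n_stale = 26 - 5 = 21)

5


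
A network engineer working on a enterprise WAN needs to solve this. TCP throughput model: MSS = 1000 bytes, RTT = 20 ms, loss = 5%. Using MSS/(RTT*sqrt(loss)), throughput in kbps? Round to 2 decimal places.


Given: MSS = 1000 bytes, RTT = 20 ms, loss = 5%
RTT in seconds = 20 / 1000 = 0.02
Loss rate = 5% = 0.05
sqrt(loss) = sqrt(0.05) = 0.223606797750
Throughput (bytes/s) = 1000 / (0.02 * 0.223606797750) = 223606.7977
Throughput (kbps) = 223606.7977 * 8 / 1000 = 1788.854382 -> 1788.85 kbps (2 dp)

1788.85


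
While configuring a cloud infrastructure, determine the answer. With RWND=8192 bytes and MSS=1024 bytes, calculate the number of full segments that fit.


Given: RWND = 8192 bytes, MSS = 1024 bytes
Full segments = floor(RWND / MSS)
Full segments = floor(8192 / 1024)
Full segments = floor(8.0) = 8

8


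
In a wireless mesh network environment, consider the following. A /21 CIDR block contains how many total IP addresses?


Given: CIDR prefix /21
Host bits = 32 - 21 = 11
Total addresses = 2^11 = 2048

2048


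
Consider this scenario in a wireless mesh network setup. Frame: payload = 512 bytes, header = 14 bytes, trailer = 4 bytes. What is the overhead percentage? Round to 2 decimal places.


Given: payload = 512 B, header = 14 B, trailer = 4 B
Overhead bytes = header + trailer = 14 + 4 = 18
Total frame = payload + overhead = 512 + 18 = 530
Overhead % = 18 / 530 * 100 = 3.3962% -> 3.40% (2 dp)

3.40


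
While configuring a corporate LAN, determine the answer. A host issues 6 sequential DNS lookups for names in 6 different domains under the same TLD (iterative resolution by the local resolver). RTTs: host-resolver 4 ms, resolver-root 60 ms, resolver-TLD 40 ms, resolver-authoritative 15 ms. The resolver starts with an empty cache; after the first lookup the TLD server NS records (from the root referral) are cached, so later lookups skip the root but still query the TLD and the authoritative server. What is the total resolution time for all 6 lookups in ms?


Lookup 1 (cold cache): local + root + TLD + auth = 4 + 60 + 40 + 15 = 119 ms
Lookups 2..6 (TLD NS cached -> skip root; new domain -> still ask TLD and auth): local + TLD + auth = 4 + 40 + 15 = 59 ms each
Remaining 5 lookups: 5 * 59 = 295 ms
Total = 119 + 295 = 414 ms

414


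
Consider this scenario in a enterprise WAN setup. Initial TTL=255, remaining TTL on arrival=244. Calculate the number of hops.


Given: initial TTL = 255, received TTL = 244
Hops = initial TTL - received TTL
Hops = 255 - 244 = 11

11


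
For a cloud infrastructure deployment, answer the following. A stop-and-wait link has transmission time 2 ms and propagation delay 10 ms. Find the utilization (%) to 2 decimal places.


Given: Ttrans = 2 ms, Tprop = 10 ms
RTT = 2 * Tprop = 2 * 10 = 20 ms
U = Ttrans / (Ttrans + RTT)
U = 2 / (2 + 20)
U = 2 / 22 = 0.090909
U% = 9.09%

9.09


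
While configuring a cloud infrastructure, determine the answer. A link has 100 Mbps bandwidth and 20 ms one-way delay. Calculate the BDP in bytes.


Given: bandwidth = 100 Mbps, delay = 20 ms
BDP in bits = 100 * 10^6 * 20 / 1000
BDP in bits = 2000000
BDP in bytes = 2000000 / 8 = 250000

250000


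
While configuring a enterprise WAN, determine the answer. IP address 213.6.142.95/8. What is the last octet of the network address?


Given: IP = 213.6.142.95, prefix = /8
Subnet mask = 255.0.0.0
Last octet of IP: 95
Last octet of mask: 0
Network last octet = 95 AND 0 = 0

0


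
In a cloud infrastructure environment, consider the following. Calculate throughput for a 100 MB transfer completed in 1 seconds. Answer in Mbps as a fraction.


Given: file = 100 MB, time = 1 s
File in Mb = 100 * 8 = 800 Mb
Throughput = 800 / 1 Mbps
Throughput = 800 Mbps

800


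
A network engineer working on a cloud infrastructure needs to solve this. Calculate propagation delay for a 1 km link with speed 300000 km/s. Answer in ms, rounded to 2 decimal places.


Given: distance = 1 km, speed = 300000 km/s
Delay = distance / speed = 1 / 300000 seconds
Delay in ms = 1 * 1000 / 300000
Delay = 0.0033 ms
Rounded to 2 dp = 0.00 ms

0.00


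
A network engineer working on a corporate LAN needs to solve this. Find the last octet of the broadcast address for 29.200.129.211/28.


Given: IP = 29.200.129.211, prefix = /28
Host bits = 32 - 28 = 4
Network last octet = 211 AND mask = 208
Host part size = 2^4 - 1 = 15
Broadcast last octet = 208 OR 15 = 223

223


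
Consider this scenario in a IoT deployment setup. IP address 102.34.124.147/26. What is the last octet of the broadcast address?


Given: IP = 102.34.124.147, prefix = /26
Host bits = 32 - 26 = 6
Network last octet = 147 AND mask = 128
Host part size = 2^6 - 1 = 63
Broadcast last octet = 128 OR 63 = 191

191


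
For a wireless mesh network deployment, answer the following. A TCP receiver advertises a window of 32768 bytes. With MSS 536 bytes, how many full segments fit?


Given: RWND = 32768 bytes, MSS = 536 bytes
Full segments = floor(RWND / MSS)
Full segments = floor(32768 / 536)
Full segments = floor(61.1343) = 61

61


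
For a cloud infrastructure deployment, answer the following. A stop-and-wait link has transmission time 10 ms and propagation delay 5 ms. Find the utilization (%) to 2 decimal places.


Given: Ttrans = 10 ms, Tprop = 5 ms
RTT = 2 * Tprop = 2 * 5 = 10 ms
U = Ttrans / (Ttrans + RTT)
U = 10 / (10 + 10)
U = 10 / 20 = 0.5
U% = 50.00%

50.00


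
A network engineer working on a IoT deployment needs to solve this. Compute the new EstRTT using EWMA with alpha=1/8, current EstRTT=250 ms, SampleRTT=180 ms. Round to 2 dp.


Given: EstRTT = 250 ms, SampleRTT = 180 ms, alpha = 1/8
New EstRTT = (1 - alpha) * EstRTT + alpha * SampleRTT
(7/8) * 250 = 218.75
(1/8) * 180 = 22.5
New EstRTT = 218.75 + 22.5 = 241.25 ms -> 241.25 ms (2 dp)

241.25


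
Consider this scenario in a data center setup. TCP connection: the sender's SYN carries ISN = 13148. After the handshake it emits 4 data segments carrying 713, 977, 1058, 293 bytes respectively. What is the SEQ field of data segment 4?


The SYN occupies sequence number ISN = 13148, so the first data byte is ISN + 1 = 13149.
SEQ of data segment i = (ISN + 1) + sum of payload sizes of segments 1..i-1.
Segment 1: SEQ = 13149, payload = 713 bytes
Segment 2: SEQ = 13862, payload = 977 bytes
Segment 3: SEQ = 14839, payload = 1058 bytes
Segment 4: SEQ = 15897, payload = 293 bytes
SEQ of segment 4 = 13149 + 713 + 977 + 1058 = 15897

15897


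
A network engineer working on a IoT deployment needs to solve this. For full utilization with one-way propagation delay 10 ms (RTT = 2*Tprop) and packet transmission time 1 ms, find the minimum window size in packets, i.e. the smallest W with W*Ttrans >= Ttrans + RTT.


Given: Ttrans = 1 ms, RTT = 20 ms (= 2 * Tprop, Tprop = 10 ms)
Time until first ACK returns = Ttrans + RTT = 1 + 20 = 21 ms
Need W * Ttrans >= Ttrans + RTT  ->  W >= (Ttrans + RTT) / Ttrans
(Ttrans + RTT) / Ttrans = 21 / 1 = 21
W_min = ceil(21) = 21

21


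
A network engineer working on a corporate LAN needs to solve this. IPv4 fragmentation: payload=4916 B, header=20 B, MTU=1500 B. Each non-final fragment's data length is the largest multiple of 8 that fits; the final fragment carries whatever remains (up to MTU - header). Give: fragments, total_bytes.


Max data per non-final fragment = floor((MTU - header)/8)*8 = floor((1500 - 20)/8)*8 = floor(1480/8)*8 = 1480 B
Final fragment needs no 8-byte alignment: it can carry up to MTU - header = 1480 B
Non-final fragments needed = ceil((payload - 1480) / 1480) = ceil(3436/1480) = ceil(2.3216) = 3
Number of fragments = 3 + 1 = 4
Fragment sizes (data): 3 * 1480 B + 476 B (last, 476 <= 1480 OK)
Total bytes sent = payload + n_frags * header = 4916 + 4*20 = 4916 + 80 = 4996 B

4, 4996


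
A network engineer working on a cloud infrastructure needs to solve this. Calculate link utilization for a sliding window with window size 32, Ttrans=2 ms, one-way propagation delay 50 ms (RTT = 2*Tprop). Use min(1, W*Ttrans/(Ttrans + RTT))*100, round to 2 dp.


Given: W = 32, Ttrans = 2 ms, RTT = 100 ms (= 2 * Tprop, Tprop = 50 ms)
Cycle time = Ttrans + RTT = 2 + 100 = 102 ms (first packet sent until its ACK returns)
W * Ttrans = 32 * 2 = 64 ms of sending per cycle
W * Ttrans / (Ttrans + RTT) = 64 / 102 = 0.627451
U = min(1, 0.627451) = 0.627451
U% = 62.75%

62.75


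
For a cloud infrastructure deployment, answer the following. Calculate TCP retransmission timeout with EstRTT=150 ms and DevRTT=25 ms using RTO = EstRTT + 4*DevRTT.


Given: EstRTT = 150 ms, DevRTT = 25 ms
Timeout = EstRTT + 4 * DevRTT
4 * DevRTT = 4 * 25 = 100
Timeout = 150 + 100 = 250 ms

250


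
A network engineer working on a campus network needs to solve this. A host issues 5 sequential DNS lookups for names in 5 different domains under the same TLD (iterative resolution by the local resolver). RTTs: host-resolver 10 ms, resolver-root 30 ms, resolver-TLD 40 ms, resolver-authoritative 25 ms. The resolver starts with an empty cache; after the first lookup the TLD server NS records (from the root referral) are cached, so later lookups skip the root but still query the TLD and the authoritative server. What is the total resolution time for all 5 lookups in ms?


Lookup 1 (cold cache): local + root + TLD + auth = 10 + 30 + 40 + 25 = 105 ms
Lookups 2..5 (TLD NS cached -> skip root; new domain -> still ask TLD and auth): local + TLD + auth = 10 + 40 + 25 = 75 ms each
Remaining 4 lookups: 4 * 75 = 300 ms
Total = 105 + 300 = 405 ms

405


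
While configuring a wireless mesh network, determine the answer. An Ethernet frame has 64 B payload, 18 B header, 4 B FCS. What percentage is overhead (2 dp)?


Given: payload = 64 B, header = 18 B, trailer = 4 B
Overhead bytes = header + trailer = 18 + 4 = 22
Total frame = payload + overhead = 64 + 22 = 86
Overhead % = 22 / 86 * 100 = 25.5814% -> 25.58% (2 dp)

25.58


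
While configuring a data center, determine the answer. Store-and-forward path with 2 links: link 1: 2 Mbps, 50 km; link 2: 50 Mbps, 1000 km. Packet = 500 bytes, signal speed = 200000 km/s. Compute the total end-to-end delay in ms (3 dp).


Packet = 500 bytes = 4000 bits. Store-and-forward: sum (t_trans + t_prop) per link.
Link 1: t_trans = 4000/(2*10^6) s = 2.0000 ms; t_prop = 50/200000 s = 0.2500 ms; subtotal = 2.2500 ms
Link 2: t_trans = 4000/(50*10^6) s = 0.0800 ms; t_prop = 1000/200000 s = 5.0000 ms; subtotal = 5.0800 ms
End-to-end = 2.2500 + 5.0800 = 7.3300 ms -> 7.330 ms (3 dp)

7.330


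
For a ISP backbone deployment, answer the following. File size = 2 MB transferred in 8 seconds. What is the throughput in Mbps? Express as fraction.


Given: file = 2 MB, time = 8 s
File in Mb = 2 * 8 = 16 Mb
Throughput = 16 / 8 Mbps
Throughput = 2 Mbps

2


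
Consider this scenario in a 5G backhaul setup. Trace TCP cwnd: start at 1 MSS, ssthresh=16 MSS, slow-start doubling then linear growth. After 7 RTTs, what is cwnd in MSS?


RTT 0: cwnd = 1 MSS (initial)
RTT 1: cwnd = 2 MSS (slow start, doubled)
RTT 2: cwnd = 4 MSS (slow start, doubled)
RTT 3: cwnd = 8 MSS (slow start, doubled)
RTT 4: cwnd = 16 MSS (slow start, doubled)
RTT 5: cwnd = 17 MSS (congestion avoidance, +1)
RTT 6: cwnd = 18 MSS (congestion avoidance, +1)
RTT 7: cwnd = 19 MSS (congestion avoidance, +1)

19


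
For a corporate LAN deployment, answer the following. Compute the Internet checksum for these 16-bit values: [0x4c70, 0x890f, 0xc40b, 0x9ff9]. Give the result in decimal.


Given words: [0x4c70, 0x890f, 0xc40b, 0x9ff9]
Step 1: Sum all words
Raw sum = 19568 + 35087 + 50187 + 40953 = 145795
Step 2: Fold carry: (14723 + 2) = 14725
One's complement = ~14725 & 0xFFFF = 50810

50810


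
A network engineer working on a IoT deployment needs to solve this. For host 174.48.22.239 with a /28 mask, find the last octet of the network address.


Given: IP = 174.48.22.239, prefix = /28
Subnet mask = 255.255.255.240
Last octet of IP: 239
Last octet of mask: 240
Network last octet = 239 AND 240 = 224

224


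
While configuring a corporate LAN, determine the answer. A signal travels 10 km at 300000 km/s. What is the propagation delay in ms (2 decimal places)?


Given: distance = 10 km, speed = 300000 km/s
Delay = distance / speed = 10 / 300000 seconds
Delay in ms = 10 * 1000 / 300000
Delay = 0.0333 ms
Rounded to 2 dp = 0.03 ms

0.03


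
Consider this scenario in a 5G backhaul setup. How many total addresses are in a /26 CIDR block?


Given: CIDR prefix /26
Host bits = 32 - 26 = 6
Total addresses = 2^6 = 64

64


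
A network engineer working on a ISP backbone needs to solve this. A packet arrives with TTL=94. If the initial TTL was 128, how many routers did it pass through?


Given: initial TTL = 128, received TTL = 94
Hops = initial TTL - received TTL
Hops = 128 - 94 = 34

34


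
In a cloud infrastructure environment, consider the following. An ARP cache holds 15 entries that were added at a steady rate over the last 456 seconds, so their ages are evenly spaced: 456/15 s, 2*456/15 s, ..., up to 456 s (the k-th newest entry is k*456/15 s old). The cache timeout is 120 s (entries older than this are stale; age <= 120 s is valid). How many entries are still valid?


Ages are k * 456/15 s for k = 1..15 (spacing = 30.4000 s).
Entry k is valid iff k * 456/15 <= 120 iff k <= 15 * 120 / 456 = 3.9474
n_valid = floor(3.9474) = 3
(n_stale = 15 - 3 = 12)

3


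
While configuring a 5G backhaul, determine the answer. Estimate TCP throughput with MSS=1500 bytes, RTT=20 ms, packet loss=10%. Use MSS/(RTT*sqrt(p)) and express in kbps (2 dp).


Given: MSS = 1500 bytes, RTT = 20 ms, loss = 10%
RTT in seconds = 20 / 1000 = 0.02
Loss rate = 10% = 0.1
sqrt(loss) = sqrt(0.1) = 0.316227766017
Throughput (bytes/s) = 1500 / (0.02 * 0.316227766017) = 237170.8245
Throughput (kbps) = 237170.8245 * 8 / 1000 = 1897.366596 -> 1897.37 kbps (2 dp)

1897.37


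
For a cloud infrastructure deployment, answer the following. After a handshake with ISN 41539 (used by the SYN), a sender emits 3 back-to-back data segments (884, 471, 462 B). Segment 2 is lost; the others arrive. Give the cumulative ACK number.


SYN uses sequence number 41539; first data byte = ISN + 1 = 41540.
Segment 1: SEQ = 41540, len = 884 B, covers [41540, 42423]
Segment 2: SEQ = 42424, len = 471 B, covers [42424, 42894] [LOST]
Segment 3: SEQ = 42895, len = 462 B, covers [42895, 43356]
In-order data received: bytes [41540, 42423] (segments 1..1).
Segment 2 missing -> gap begins at byte 42424; later segments buffered out of order.
Cumulative ACK = next expected in-order byte = 41540 + 884 = 42424

42424


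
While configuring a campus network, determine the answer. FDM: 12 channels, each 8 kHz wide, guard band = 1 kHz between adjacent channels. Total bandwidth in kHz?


Given: 12 channels, 8 kHz each, guard = 1 kHz
Channel bandwidth = 12 * 8 = 96 kHz
Guard bands = 11 gaps * 1 kHz = 11 kHz
Total = 96 + 11 = 107 kHz

107


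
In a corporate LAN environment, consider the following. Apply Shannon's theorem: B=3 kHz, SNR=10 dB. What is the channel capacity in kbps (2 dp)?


Given: B = 3 kHz, SNR = 10 dB
SNR linear = 10^(10/10) = 10
1 + SNR = 11
log2(11) = 3.4594316186
C = 3 * 1000 * 3.4594316186 = 10378.2949 bps
C = 10.378295 kbps -> 10.38 kbps (2 dp)

10.38


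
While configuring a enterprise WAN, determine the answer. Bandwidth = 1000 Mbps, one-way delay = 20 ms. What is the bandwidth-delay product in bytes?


Given: bandwidth = 1000 Mbps, delay = 20 ms
BDP in bits = 1000 * 10^6 * 20 / 1000
BDP in bits = 20000000
BDP in bytes = 20000000 / 8 = 2500000

2500000


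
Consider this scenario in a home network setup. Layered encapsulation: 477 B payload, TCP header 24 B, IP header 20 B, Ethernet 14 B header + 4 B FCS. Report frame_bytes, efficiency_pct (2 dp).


TCP segment = 477 + 24 = 501 B
IP packet = 501 + 20 = 521 B
Ethernet frame = 521 + 14 + 4 = 539 B
Efficiency = app / frame = 477 / 539 = 0.884972 = 88.4972% -> 88.50% (2 dp)

539, 88.50


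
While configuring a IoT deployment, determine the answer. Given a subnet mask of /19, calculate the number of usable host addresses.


Given: subnet mask /19
Host bits = 32 - 19 = 13
Total addresses = 2^13 = 8192
Usable hosts = 8192 - 2 (network + broadcast) = 8190

8190


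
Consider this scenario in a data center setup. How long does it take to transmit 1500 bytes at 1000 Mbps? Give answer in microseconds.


Given: packet = 1500 bytes, bandwidth = 1000 Mbps
Packet in bits = 1500 * 8 = 12000 bits
Bandwidth = 1000 * 10^6 = 1000000000 bps
Time = 12000 / 1000000000 seconds
Time in us = 12000 * 10^6 / 1000000000 = 12

12


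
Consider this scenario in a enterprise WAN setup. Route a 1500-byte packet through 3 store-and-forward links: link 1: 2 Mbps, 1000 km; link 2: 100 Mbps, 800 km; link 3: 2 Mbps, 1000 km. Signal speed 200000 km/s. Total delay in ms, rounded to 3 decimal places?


Packet = 1500 bytes = 12000 bits. Store-and-forward: sum (t_trans + t_prop) per link.
Link 1: t_trans = 12000/(2*10^6) s = 6.0000 ms; t_prop = 1000/200000 s = 5.0000 ms; subtotal = 11.0000 ms
Link 2: t_trans = 12000/(100*10^6) s = 0.1200 ms; t_prop = 800/200000 s = 4.0000 ms; subtotal = 4.1200 ms
Link 3: t_trans = 12000/(2*10^6) s = 6.0000 ms; t_prop = 1000/200000 s = 5.0000 ms; subtotal = 11.0000 ms
End-to-end = 11.0000 + 4.1200 + 11.0000 = 26.1200 ms -> 26.120 ms (3 dp)

26.120


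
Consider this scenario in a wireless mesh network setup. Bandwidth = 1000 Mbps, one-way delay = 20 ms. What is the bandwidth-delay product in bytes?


Given: bandwidth = 1000 Mbps, delay = 20 ms
BDP in bits = 1000 * 10^6 * 20 / 1000
BDP in bits = 20000000
BDP in bytes = 20000000 / 8 = 2500000

2500000


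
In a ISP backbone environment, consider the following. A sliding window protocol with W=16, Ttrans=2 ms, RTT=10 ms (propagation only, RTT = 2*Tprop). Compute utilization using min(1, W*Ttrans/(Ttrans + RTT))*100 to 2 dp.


Given: W = 16, Ttrans = 2 ms, RTT = 10 ms (= 2 * Tprop, Tprop = 5 ms)
Cycle time = Ttrans + RTT = 2 + 10 = 12 ms (first packet sent until its ACK returns)
W * Ttrans = 16 * 2 = 32 ms of sending per cycle
W * Ttrans / (Ttrans + RTT) = 32 / 12 = 2.666667
U = min(1, 2.666667) = 1.000000
U% = 100.00%

100.00


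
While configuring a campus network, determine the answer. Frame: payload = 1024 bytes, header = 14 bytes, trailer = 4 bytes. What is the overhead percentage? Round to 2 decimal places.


Given: payload = 1024 B, header = 14 B, trailer = 4 B
Overhead bytes = header + trailer = 14 + 4 = 18
Total frame = payload + overhead = 1024 + 18 = 1042
Overhead % = 18 / 1042 * 100 = 1.7274% -> 1.73% (2 dp)

1.73


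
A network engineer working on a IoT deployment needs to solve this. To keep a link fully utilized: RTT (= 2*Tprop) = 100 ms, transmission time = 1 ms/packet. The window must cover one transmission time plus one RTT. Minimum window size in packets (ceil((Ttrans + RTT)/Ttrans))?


Given: Ttrans = 1 ms, RTT = 100 ms (= 2 * Tprop, Tprop = 50 ms)
Time until first ACK returns = Ttrans + RTT = 1 + 100 = 101 ms
Need W * Ttrans >= Ttrans + RTT  ->  W >= (Ttrans + RTT) / Ttrans
(Ttrans + RTT) / Ttrans = 101 / 1 = 101
W_min = ceil(101) = 101

101


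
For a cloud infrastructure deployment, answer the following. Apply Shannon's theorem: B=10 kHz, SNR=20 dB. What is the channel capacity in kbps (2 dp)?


Given: B = 10 kHz, SNR = 20 dB
SNR linear = 10^(20/10) = 100
1 + SNR = 101
log2(101) = 6.6582114828
C = 10 * 1000 * 6.6582114828 = 66582.1148 bps
C = 66.582115 kbps -> 66.58 kbps (2 dp)

66.58


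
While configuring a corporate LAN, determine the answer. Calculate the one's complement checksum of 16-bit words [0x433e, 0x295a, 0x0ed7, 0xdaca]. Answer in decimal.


Given words: [0x433e, 0x295a, 0x0ed7, 0xdaca]
Step 1: Sum all words
Raw sum = 17214 + 10586 + 3799 + 56010 = 87609
Step 2: Fold carry: (22073 + 1) = 22074
One's complement = ~22074 & 0xFFFF = 43461

43461


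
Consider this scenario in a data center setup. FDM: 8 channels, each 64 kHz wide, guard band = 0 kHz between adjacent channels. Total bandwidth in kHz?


Given: 8 channels, 64 kHz each, guard = 0 kHz
Channel bandwidth = 8 * 64 = 512 kHz
Guard bands = 7 gaps * 0 kHz = 0 kHz
Total = 512 + 0 = 512 kHz

512


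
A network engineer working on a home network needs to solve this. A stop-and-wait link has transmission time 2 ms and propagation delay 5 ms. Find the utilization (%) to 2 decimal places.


Given: Ttrans = 2 ms, Tprop = 5 ms
RTT = 2 * Tprop = 2 * 5 = 10 ms
U = Ttrans / (Ttrans + RTT)
U = 2 / (2 + 10)
U = 2 / 12 = 0.166667
U% = 16.67%

16.67


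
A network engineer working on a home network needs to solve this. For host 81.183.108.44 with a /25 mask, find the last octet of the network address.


Given: IP = 81.183.108.44, prefix = /25
Subnet mask = 255.255.255.128
Last octet of IP: 44
Last octet of mask: 128
Network last octet = 44 AND 128 = 0

0


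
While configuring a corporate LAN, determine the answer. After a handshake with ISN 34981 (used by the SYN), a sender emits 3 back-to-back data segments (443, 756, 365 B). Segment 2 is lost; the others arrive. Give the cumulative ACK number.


SYN uses sequence number 34981; first data byte = ISN + 1 = 34982.
Segment 1: SEQ = 34982, len = 443 B, covers [34982, 35424]
Segment 2: SEQ = 35425, len = 756 B, covers [35425, 36180] [LOST]
Segment 3: SEQ = 36181, len = 365 B, covers [36181, 36545]
In-order data received: bytes [34982, 35424] (segments 1..1).
Segment 2 missing -> gap begins at byte 35425; later segments buffered out of order.
Cumulative ACK = next expected in-order byte = 34982 + 443 = 35425

35425


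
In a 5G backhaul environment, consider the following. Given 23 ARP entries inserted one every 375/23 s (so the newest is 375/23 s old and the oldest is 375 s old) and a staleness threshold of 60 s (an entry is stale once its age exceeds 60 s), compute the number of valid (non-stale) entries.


Ages are k * 375/23 s for k = 1..23 (spacing = 16.3043 s).
Entry k is valid iff k * 375/23 <= 60 iff k <= 23 * 60 / 375 = 3.6800
n_valid = floor(3.6800) = 3
(n_stale = 23 - 3 = 20)

3


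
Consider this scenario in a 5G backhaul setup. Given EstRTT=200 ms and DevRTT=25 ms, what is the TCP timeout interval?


Given: EstRTT = 200 ms, DevRTT = 25 ms
Timeout = EstRTT + 4 * DevRTT
4 * DevRTT = 4 * 25 = 100
Timeout = 200 + 100 = 300 ms

300


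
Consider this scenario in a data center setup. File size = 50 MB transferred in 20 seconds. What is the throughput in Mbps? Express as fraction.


Given: file = 50 MB, time = 20 s
File in Mb = 50 * 8 = 400 Mb
Throughput = 400 / 20 Mbps
Throughput = 20 Mbps

20


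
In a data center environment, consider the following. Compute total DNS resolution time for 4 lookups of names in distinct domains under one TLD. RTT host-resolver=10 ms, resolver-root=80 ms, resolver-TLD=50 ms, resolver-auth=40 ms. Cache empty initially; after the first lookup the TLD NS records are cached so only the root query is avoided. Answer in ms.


Lookup 1 (cold cache): local + root + TLD + auth = 10 + 80 + 50 + 40 = 180 ms
Lookups 2..4 (TLD NS cached -> skip root; new domain -> still ask TLD and auth): local + TLD + auth = 10 + 50 + 40 = 100 ms each
Remaining 3 lookups: 3 * 100 = 300 ms
Total = 180 + 300 = 480 ms

480


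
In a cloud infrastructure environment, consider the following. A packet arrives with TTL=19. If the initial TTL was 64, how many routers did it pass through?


Given: initial TTL = 64, received TTL = 19
Hops = initial TTL - received TTL
Hops = 64 - 19 = 45

45


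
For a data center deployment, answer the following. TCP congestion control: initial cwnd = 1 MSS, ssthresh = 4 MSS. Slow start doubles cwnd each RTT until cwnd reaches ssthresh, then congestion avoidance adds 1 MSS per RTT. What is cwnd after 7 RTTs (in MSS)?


RTT 0: cwnd = 1 MSS (initial)
RTT 1: cwnd = 2 MSS (slow start, doubled)
RTT 2: cwnd = 4 MSS (slow start, doubled)
RTT 3: cwnd = 5 MSS (congestion avoidance, +1)
RTT 4: cwnd = 6 MSS (congestion avoidance, +1)
RTT 5: cwnd = 7 MSS (congestion avoidance, +1)
RTT 6: cwnd = 8 MSS (congestion avoidance, +1)
RTT 7: cwnd = 9 MSS (congestion avoidance, +1)

9


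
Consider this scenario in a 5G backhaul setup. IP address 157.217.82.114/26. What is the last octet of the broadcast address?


Given: IP = 157.217.82.114, prefix = /26
Host bits = 32 - 26 = 6
Network last octet = 114 AND mask = 64
Host part size = 2^6 - 1 = 63
Broadcast last octet = 64 OR 63 = 127

127


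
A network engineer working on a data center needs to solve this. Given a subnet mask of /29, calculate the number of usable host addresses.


Given: subnet mask /29
Host bits = 32 - 29 = 3
Total addresses = 2^3 = 8
Usable hosts = 8 - 2 (network + broadcast) = 6

6


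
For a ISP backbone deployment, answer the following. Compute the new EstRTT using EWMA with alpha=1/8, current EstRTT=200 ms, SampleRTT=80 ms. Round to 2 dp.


Given: EstRTT = 200 ms, SampleRTT = 80 ms, alpha = 1/8
New EstRTT = (1 - alpha) * EstRTT + alpha * SampleRTT
(7/8) * 200 = 175
(1/8) * 80 = 10
New EstRTT = 175 + 10 = 185 ms -> 185.00 ms (2 dp)

185.00


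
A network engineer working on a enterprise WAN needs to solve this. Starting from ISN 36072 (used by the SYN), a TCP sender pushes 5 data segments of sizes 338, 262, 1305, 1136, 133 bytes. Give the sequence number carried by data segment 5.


The SYN occupies sequence number ISN = 36072, so the first data byte is ISN + 1 = 36073.
SEQ of data segment i = (ISN + 1) + sum of payload sizes of segments 1..i-1.
Segment 1: SEQ = 36073, payload = 338 bytes
Segment 2: SEQ = 36411, payload = 262 bytes
Segment 3: SEQ = 36673, payload = 1305 bytes
Segment 4: SEQ = 37978, payload = 1136 bytes
Segment 5: SEQ = 39114, payload = 133 bytes
SEQ of segment 5 = 36073 + 338 + 262 + 1305 + 1136 = 39114

39114


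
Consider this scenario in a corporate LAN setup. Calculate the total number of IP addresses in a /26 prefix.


Given: CIDR prefix /26
Host bits = 32 - 26 = 6
Total addresses = 2^6 = 64

64


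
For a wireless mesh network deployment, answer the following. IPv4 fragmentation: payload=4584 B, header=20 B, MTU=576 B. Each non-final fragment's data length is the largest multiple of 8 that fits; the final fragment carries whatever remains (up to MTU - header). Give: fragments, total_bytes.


Max data per non-final fragment = floor((MTU - header)/8)*8 = floor((576 - 20)/8)*8 = floor(556/8)*8 = 552 B
Final fragment needs no 8-byte alignment: it can carry up to MTU - header = 556 B
Non-final fragments needed = ceil((payload - 556) / 552) = ceil(4028/552) = ceil(7.2971) = 8
Number of fragments = 8 + 1 = 9
Fragment sizes (data): 8 * 552 B + 168 B (last, 168 <= 556 OK)
Total bytes sent = payload + n_frags * header = 4584 + 9*20 = 4584 + 180 = 4764 B

9, 4764


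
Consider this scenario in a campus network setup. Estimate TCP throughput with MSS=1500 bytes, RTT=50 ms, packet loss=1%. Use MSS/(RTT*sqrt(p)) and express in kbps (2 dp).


Given: MSS = 1500 bytes, RTT = 50 ms, loss = 1%
RTT in seconds = 50 / 1000 = 0.05
Loss rate = 1% = 0.01
sqrt(loss) = sqrt(0.01) = 0.1
Throughput (bytes/s) = 1500 / (0.05 * 0.1) = 300000.0000
Throughput (kbps) = 300000.0000 * 8 / 1000 = 2400.000000 -> 2400.00 kbps (2 dp)

2400.00


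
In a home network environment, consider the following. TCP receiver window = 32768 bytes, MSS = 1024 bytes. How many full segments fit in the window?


Given: RWND = 32768 bytes, MSS = 1024 bytes
Full segments = floor(RWND / MSS)
Full segments = floor(32768 / 1024)
Full segments = floor(32.0) = 32

32


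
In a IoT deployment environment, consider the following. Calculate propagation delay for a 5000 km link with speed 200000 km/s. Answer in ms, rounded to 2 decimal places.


Given: distance = 5000 km, speed = 200000 km/s
Delay = distance / speed = 5000 / 200000 seconds
Delay in ms = 5000 * 1000 / 200000
Delay = 25.0000 ms
Rounded to 2 dp = 25.00 ms

25.00


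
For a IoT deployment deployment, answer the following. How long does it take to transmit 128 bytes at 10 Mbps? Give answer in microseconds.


Given: packet = 128 bytes, bandwidth = 10 Mbps
Packet in bits = 128 * 8 = 1024 bits
Bandwidth = 10 * 10^6 = 10000000 bps
Time = 1024 / 10000000 seconds
Time in us = 1024 * 10^6 / 10000000 = 102.4

102.4


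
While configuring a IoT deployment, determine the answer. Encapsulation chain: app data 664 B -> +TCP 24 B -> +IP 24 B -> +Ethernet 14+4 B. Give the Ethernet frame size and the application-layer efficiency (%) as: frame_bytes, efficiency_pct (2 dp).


TCP segment = 664 + 24 = 688 B
IP packet = 688 + 24 = 712 B
Ethernet frame = 712 + 14 + 4 = 730 B
Efficiency = app / frame = 664 / 730 = 0.909589 = 90.9589% -> 90.96% (2 dp)

730, 90.96


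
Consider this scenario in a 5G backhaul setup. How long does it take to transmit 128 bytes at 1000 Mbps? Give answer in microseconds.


Given: packet = 128 bytes, bandwidth = 1000 Mbps
Packet in bits = 128 * 8 = 1024 bits
Bandwidth = 1000 * 10^6 = 1000000000 bps
Time = 1024 / 1000000000 seconds
Time in us = 1024 * 10^6 / 1000000000 = 1.024

1.024


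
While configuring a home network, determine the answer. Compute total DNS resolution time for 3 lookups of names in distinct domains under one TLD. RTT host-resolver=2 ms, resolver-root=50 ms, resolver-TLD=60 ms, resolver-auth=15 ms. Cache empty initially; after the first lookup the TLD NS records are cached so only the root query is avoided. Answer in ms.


Lookup 1 (cold cache): local + root + TLD + auth = 2 + 50 + 60 + 15 = 127 ms
Lookups 2..3 (TLD NS cached -> skip root; new domain -> still ask TLD and auth): local + TLD + auth = 2 + 60 + 15 = 77 ms each
Remaining 2 lookups: 2 * 77 = 154 ms
Total = 127 + 154 = 281 ms

281


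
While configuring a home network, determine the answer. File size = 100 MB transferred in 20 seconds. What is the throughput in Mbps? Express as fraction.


Given: file = 100 MB, time = 20 s
File in Mb = 100 * 8 = 800 Mb
Throughput = 800 / 20 Mbps
Throughput = 40 Mbps

40


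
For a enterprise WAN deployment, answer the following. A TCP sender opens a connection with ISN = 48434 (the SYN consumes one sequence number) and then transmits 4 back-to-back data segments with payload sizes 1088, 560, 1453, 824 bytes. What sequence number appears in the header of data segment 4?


The SYN occupies sequence number ISN = 48434, so the first data byte is ISN + 1 = 48435.
SEQ of data segment i = (ISN + 1) + sum of payload sizes of segments 1..i-1.
Segment 1: SEQ = 48435, payload = 1088 bytes
Segment 2: SEQ = 49523, payload = 560 bytes
Segment 3: SEQ = 50083, payload = 1453 bytes
Segment 4: SEQ = 51536, payload = 824 bytes
SEQ of segment 4 = 48435 + 1088 + 560 + 1453 = 51536

51536


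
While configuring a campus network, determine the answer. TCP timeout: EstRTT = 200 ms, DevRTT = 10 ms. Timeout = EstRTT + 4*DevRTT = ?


Given: EstRTT = 200 ms, DevRTT = 10 ms
Timeout = EstRTT + 4 * DevRTT
4 * DevRTT = 4 * 10 = 40
Timeout = 200 + 40 = 240 ms

240


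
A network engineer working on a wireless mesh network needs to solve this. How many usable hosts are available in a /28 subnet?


Given: subnet mask /28
Host bits = 32 - 28 = 4
Total addresses = 2^4 = 16
Usable hosts = 16 - 2 (network + broadcast) = 14

14


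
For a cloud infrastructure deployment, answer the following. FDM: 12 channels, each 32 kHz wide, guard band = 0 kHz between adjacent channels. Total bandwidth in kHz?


Given: 12 channels, 32 kHz each, guard = 0 kHz
Channel bandwidth = 12 * 32 = 384 kHz
Guard bands = 11 gaps * 0 kHz = 0 kHz
Total = 384 + 0 = 384 kHz

384


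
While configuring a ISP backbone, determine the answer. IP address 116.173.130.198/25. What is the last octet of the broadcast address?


Given: IP = 116.173.130.198, prefix = /25
Host bits = 32 - 25 = 7
Network last octet = 198 AND mask = 128
Host part size = 2^7 - 1 = 127
Broadcast last octet = 128 OR 127 = 255

255


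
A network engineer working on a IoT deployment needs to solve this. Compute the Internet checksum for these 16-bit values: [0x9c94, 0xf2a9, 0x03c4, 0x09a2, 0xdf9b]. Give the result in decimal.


Given words: [0x9c94, 0xf2a9, 0x03c4, 0x09a2, 0xdf9b]
Step 1: Sum all words
Raw sum = 40084 + 62121 + 964 + 2466 + 57243 = 162878
Step 2: Fold carry: (31806 + 2) = 31808
One's complement = ~31808 & 0xFFFF = 33727

33727


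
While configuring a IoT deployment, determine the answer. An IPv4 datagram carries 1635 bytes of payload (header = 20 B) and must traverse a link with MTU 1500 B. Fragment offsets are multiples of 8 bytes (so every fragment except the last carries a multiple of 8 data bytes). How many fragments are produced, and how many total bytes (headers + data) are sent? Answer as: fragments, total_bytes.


Max data per non-final fragment = floor((MTU - header)/8)*8 = floor((1500 - 20)/8)*8 = floor(1480/8)*8 = 1480 B
Final fragment needs no 8-byte alignment: it can carry up to MTU - header = 1480 B
Non-final fragments needed = ceil((payload - 1480) / 1480) = ceil(155/1480) = ceil(0.1047) = 1
Number of fragments = 1 + 1 = 2
Fragment sizes (data): 1 * 1480 B + 155 B (last, 155 <= 1480 OK)
Total bytes sent = payload + n_frags * header = 1635 + 2*20 = 1635 + 40 = 1675 B

2, 1675


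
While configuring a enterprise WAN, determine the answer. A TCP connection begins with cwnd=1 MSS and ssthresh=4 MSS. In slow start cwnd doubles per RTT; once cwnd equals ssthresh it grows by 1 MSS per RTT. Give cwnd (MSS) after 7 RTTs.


RTT 0: cwnd = 1 MSS (initial)
RTT 1: cwnd = 2 MSS (slow start, doubled)
RTT 2: cwnd = 4 MSS (slow start, doubled)
RTT 3: cwnd = 5 MSS (congestion avoidance, +1)
RTT 4: cwnd = 6 MSS (congestion avoidance, +1)
RTT 5: cwnd = 7 MSS (congestion avoidance, +1)
RTT 6: cwnd = 8 MSS (congestion avoidance, +1)
RTT 7: cwnd = 9 MSS (congestion avoidance, +1)

9


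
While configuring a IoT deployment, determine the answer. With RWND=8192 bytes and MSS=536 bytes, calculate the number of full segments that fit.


Given: RWND = 8192 bytes, MSS = 536 bytes
Full segments = floor(RWND / MSS)
Full segments = floor(8192 / 536)
Full segments = floor(15.2836) = 15

15


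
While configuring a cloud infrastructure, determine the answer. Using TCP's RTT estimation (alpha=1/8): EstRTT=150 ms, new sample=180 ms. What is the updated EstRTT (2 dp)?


Given: EstRTT = 150 ms, SampleRTT = 180 ms, alpha = 1/8
New EstRTT = (1 - alpha) * EstRTT + alpha * SampleRTT
(7/8) * 150 = 131.25
(1/8) * 180 = 22.5
New EstRTT = 131.25 + 22.5 = 153.75 ms -> 153.75 ms (2 dp)

153.75


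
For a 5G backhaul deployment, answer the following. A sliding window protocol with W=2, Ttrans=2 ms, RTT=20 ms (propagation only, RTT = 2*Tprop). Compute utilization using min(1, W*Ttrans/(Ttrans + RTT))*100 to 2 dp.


Given: W = 2, Ttrans = 2 ms, RTT = 20 ms (= 2 * Tprop, Tprop = 10 ms)
Cycle time = Ttrans + RTT = 2 + 20 = 22 ms (first packet sent until its ACK returns)
W * Ttrans = 2 * 2 = 4 ms of sending per cycle
W * Ttrans / (Ttrans + RTT) = 4 / 22 = 0.181818
U = min(1, 0.181818) = 0.181818
U% = 18.18%

18.18


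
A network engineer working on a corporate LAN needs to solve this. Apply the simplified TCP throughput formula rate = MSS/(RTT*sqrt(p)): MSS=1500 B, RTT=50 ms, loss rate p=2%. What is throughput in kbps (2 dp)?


Given: MSS = 1500 bytes, RTT = 50 ms, loss = 2%
RTT in seconds = 50 / 1000 = 0.05
Loss rate = 2% = 0.02
sqrt(loss) = sqrt(0.02) = 0.141421356237
Throughput (bytes/s) = 1500 / (0.05 * 0.141421356237) = 212132.0344
Throughput (kbps) = 212132.0344 * 8 / 1000 = 1697.056275 -> 1697.06 kbps (2 dp)

1697.06
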